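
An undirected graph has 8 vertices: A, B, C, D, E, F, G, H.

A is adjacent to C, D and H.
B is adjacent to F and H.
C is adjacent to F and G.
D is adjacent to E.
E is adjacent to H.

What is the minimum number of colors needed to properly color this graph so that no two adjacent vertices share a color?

The cycle A-C-F-B-H-A has odd length 5, so it cannot be 2-colored; at least 3 colors are needed.
One proper 3-coloring: A=1, B=3, C=2, D=2, E=1, F=1, G=1, H=2. Every edge joins two different colors.

3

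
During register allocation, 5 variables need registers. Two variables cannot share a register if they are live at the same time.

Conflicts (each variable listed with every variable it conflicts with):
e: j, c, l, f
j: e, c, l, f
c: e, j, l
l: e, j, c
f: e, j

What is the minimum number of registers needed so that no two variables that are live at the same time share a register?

e, j, c, l are mutually in conflict, so at least 4 registers are needed.
Using 4 registers: e=1, j=2, c=3, l=4, f=3. Every pair that conflicts lands in different registers.

4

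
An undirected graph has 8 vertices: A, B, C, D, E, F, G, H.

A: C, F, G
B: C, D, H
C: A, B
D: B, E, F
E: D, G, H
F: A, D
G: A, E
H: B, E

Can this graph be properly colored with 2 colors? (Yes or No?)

No

The cycle C-B-D-F-A-C has odd length 5, so it cannot be 2-colored; at least 3 colors are needed.
So 2 colors are not enough.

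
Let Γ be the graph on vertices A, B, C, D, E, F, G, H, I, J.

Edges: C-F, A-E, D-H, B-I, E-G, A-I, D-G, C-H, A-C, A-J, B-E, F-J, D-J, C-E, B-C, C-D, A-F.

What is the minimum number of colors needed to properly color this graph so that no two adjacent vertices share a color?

A, C, E form a triangle, so at least 3 colors are needed.
3 colors suffice: A=blue, B=blue, C=red, D=blue, E=green, F=green, G=red, H=green, I=red, J=red. Each edge has distinct colors on its endpoints.

3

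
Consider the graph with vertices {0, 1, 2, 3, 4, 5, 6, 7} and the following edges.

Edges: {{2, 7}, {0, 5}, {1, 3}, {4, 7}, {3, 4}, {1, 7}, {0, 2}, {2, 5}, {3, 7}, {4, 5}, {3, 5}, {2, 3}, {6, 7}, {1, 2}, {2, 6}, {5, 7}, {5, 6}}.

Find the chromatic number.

4

2, 5, 6, 7 form a clique, so at least 4 colors are needed.
One proper 4-coloring: 0=blue, 1=green, 2=red, 3=yellow, 4=red, 5=green, 6=yellow, 7=blue. Each edge has distinct colors on its endpoints.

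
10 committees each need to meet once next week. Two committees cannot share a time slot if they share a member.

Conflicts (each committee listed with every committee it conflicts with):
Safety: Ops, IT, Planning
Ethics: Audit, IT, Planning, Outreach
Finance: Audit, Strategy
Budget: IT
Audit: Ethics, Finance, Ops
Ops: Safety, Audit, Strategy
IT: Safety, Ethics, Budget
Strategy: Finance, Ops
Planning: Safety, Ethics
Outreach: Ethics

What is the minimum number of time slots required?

The cycle Audit-Ethics-IT-Safety-Ops-Audit has odd length 5, so it cannot be 2-colored; at least 3 time slots are needed.
3 time slots suffice: time slot 1 → {Ethics, Finance, Budget, Ops}; time slot 2 → {Audit, IT, Strategy, Planning, Outreach}; time slot 3 → {Safety}. Every pair that conflicts lands in different time slots.

3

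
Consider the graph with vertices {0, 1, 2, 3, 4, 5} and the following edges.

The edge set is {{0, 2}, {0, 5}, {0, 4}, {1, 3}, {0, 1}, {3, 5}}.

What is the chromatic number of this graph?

0 and 2 are adjacent, so at least 2 colors are needed.
2 colors suffice: color red → {0, 3}; color blue → {1, 2, 4, 5}. Each edge has distinct colors on its endpoints.

2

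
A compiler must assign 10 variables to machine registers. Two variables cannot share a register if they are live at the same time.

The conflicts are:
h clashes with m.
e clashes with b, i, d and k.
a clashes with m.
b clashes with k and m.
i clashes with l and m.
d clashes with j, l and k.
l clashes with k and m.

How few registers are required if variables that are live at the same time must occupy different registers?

3

i, l, m pairwise conflict, so at least 3 registers are needed.
3 registers suffice: register 1 → {j, k, m}; register 2 → {h, e, a, l}; register 3 → {b, i, d}. No two conflicting variables share a register.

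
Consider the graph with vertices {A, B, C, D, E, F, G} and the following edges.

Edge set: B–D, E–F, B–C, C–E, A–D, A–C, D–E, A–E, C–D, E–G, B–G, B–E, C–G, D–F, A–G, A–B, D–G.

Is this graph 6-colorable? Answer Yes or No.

The chromatic number is 6. A, B, C, D, E, G form a clique, so at least 6 colors are needed.
6 colors suffice: color 1 → {D}; color 2 → {E}; color 3 → {B, F}; color 4 → {C}; color 5 → {A}; color 6 → {G}.
That is already a proper 6-coloring.

Yes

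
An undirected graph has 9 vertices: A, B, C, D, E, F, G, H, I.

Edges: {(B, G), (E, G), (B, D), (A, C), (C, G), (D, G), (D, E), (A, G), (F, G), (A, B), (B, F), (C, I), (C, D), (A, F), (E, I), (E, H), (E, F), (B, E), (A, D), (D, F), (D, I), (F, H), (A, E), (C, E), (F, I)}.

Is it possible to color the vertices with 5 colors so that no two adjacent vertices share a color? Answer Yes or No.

A, B, D, E, F, G are pairwise adjacent (a clique of size 6), so at least 6 colors are needed.
So 5 colors are not enough.

No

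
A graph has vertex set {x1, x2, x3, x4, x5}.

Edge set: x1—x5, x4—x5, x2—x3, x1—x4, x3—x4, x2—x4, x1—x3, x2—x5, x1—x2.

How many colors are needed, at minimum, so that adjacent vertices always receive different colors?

x1, x2, x4, x5 are pairwise adjacent (a clique of size 4), so at least 4 colors are needed.
4 colors suffice: x1=3, x2=2, x3=4, x4=1, x5=4. No two adjacent vertices share a color.

4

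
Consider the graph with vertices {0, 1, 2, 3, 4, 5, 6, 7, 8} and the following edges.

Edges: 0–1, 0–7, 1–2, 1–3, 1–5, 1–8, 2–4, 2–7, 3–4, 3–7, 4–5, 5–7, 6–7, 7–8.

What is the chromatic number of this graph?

2

2 and 7 are adjacent, so at least 2 colors are needed.
One proper 2-coloring: 0=b, 1=a, 2=b, 3=b, 4=a, 5=b, 6=b, 7=a, 8=b. No two adjacent vertices share a color.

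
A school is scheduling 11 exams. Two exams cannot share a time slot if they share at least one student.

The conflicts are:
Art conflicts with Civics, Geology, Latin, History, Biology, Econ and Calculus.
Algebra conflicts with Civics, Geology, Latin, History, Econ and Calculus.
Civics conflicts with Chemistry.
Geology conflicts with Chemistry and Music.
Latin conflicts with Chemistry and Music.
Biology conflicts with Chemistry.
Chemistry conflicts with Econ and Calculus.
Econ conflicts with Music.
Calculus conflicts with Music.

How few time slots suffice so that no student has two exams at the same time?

Chemistry and Econ conflict, so at least 2 time slots are needed.
A valid assignment using 2 time slots: Art=1, Algebra=1, Civics=2, Geology=2, Latin=2, History=2, Biology=2, Chemistry=1, Econ=2, Calculus=2, Music=1. Each listed conflict is separated.

2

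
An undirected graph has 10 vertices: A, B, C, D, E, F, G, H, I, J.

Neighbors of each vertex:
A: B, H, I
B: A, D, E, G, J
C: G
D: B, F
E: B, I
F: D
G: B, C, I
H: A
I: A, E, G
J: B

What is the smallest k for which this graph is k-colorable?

2

C and G are adjacent, so at least 2 colors are needed.
A valid assignment using 2 colors: A=2, B=1, C=1, D=2, E=2, F=1, G=2, H=1, I=1, J=2. Every edge joins two different colors.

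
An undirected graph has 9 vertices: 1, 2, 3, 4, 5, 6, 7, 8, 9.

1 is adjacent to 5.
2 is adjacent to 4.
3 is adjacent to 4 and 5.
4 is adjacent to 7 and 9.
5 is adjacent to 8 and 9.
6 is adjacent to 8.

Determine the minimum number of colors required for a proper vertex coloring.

6 and 8 are adjacent, so at least 2 colors are needed.
2 colors suffice: color red → {4, 5, 6}; color blue → {1, 2, 3, 7, 8, 9}. Every edge joins two different colors.

2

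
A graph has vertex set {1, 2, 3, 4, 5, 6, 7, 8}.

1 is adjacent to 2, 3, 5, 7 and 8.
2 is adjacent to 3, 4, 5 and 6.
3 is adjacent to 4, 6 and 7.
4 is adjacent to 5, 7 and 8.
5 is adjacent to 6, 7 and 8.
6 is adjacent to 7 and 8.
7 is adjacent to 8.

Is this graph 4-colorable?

The chromatic number is 4. 4, 5, 7, 8 form a clique, so at least 4 colors are needed.
4 colors suffice: color a → {3, 5}; color b → {2, 7}; color c → {8}; color d → {1, 4, 6}.
That is already a proper 4-coloring.

Yes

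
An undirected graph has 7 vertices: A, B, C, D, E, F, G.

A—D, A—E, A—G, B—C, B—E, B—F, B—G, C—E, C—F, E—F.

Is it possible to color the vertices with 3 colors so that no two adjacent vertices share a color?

No

B, C, E, F are pairwise adjacent (a clique of size 4), so at least 4 colors are needed.
So 3 colors are not enough.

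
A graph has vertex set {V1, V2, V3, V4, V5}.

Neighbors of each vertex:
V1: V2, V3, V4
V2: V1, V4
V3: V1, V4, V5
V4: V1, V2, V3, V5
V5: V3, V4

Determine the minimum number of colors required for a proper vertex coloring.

V3, V4, V5 are pairwise adjacent, so at least 3 colors are needed.
One proper 3-coloring: V1=2, V2=3, V3=3, V4=1, V5=2. Every edge joins two different colors.

3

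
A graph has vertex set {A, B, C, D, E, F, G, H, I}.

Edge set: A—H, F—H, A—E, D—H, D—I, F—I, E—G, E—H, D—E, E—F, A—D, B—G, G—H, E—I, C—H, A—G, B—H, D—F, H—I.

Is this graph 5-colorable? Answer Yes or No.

The chromatic number is 5. D, E, F, H, I form a clique, so at least 5 colors are needed.
5 colors suffice: color red → {H}; color blue → {B, C, E}; color green → {D, G}; color yellow → {A, F}; color purple → {I}.
That is already a proper 5-coloring.

Yes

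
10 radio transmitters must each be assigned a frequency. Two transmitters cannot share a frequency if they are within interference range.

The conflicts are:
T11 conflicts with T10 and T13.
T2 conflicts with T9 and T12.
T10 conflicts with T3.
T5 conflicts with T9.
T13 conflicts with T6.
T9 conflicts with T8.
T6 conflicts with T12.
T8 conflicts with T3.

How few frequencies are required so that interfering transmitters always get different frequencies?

The cycle T13-T11-T10-T3-T8-T9-T2-T12-T6-T13 has odd length 9, so it cannot be 2-colored; at least 3 frequencies are needed.
3 frequencies suffice: frequency 1 → {T11, T9, T6, T3}; frequency 2 → {T2, T10, T5, T13, T8}; frequency 3 → {T12}. Every pair that conflicts lands in different frequencies.

3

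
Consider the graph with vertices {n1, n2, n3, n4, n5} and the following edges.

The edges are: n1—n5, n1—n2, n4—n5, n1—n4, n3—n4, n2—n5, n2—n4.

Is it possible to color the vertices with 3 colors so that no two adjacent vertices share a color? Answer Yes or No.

No

n1, n2, n4, n5 form a clique, so at least 4 colors are needed.
So 3 colors are not enough.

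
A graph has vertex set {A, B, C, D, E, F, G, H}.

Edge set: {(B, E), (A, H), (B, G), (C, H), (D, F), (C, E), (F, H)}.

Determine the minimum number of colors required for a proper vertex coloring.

A and H are adjacent, so at least 2 colors are needed.
One proper 2-coloring: A=blue, B=blue, C=blue, D=red, E=red, F=blue, G=red, H=red. Every edge joins two different colors.

2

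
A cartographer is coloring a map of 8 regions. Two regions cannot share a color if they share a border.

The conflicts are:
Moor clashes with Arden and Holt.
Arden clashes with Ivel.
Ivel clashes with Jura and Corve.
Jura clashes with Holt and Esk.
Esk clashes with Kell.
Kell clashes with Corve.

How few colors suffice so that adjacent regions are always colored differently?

The cycle Kell-Esk-Jura-Ivel-Corve-Kell has odd length 5, so it cannot be 2-colored; at least 3 colors are needed.
One proper 3-coloring: Moor=2, Arden=1, Ivel=2, Jura=1, Holt=3, Esk=2, Kell=1, Corve=3. Each listed conflict is separated.

3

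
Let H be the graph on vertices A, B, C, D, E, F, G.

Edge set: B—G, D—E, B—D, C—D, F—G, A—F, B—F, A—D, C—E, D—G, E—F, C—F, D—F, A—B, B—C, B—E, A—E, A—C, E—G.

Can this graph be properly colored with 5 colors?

A, B, C, D, E, F are mutually adjacent (a clique of size 6), so at least 6 colors are needed.
So 5 colors are not enough.

No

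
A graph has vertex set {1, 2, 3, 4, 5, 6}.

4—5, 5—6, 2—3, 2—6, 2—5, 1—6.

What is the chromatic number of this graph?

3

2, 5, 6 form a triangle, so at least 3 colors are needed.
One proper 3-coloring: 1=red, 2=blue, 3=red, 4=blue, 5=red, 6=green. No two adjacent vertices share a color.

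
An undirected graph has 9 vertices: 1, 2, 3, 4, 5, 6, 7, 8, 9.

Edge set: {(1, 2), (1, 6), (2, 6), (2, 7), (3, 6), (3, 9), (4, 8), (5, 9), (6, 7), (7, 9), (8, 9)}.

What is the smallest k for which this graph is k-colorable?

3

1, 2, 6 are pairwise adjacent, so at least 3 colors are needed.
3 colors suffice: color a → {4, 6, 9}; color b → {2, 3, 5, 8}; color c → {1, 7}. No two adjacent vertices share a color.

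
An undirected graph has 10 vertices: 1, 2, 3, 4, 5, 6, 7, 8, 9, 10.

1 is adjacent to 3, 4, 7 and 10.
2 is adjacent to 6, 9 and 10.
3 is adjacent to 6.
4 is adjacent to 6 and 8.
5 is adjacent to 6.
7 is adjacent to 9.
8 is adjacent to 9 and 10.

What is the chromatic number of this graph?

The cycle 10-8-9-7-1-10 has odd length 5, so it cannot be 2-colored; at least 3 colors are needed.
3 colors suffice: 1=red, 2=green, 3=blue, 4=blue, 5=blue, 6=red, 7=blue, 8=green, 9=red, 10=blue. No two adjacent vertices share a color.

3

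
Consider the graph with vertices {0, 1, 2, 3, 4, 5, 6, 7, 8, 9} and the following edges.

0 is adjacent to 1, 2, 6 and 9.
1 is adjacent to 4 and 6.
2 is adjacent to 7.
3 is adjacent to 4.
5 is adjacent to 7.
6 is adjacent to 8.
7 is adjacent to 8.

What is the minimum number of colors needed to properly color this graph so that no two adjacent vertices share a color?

3

0, 1, 6 are mutually adjacent, so at least 3 colors are needed.
3 colors suffice: color red → {0, 4, 7}; color blue → {2, 3, 5, 6, 9}; color green → {1, 8}. Each edge has distinct colors on its endpoints.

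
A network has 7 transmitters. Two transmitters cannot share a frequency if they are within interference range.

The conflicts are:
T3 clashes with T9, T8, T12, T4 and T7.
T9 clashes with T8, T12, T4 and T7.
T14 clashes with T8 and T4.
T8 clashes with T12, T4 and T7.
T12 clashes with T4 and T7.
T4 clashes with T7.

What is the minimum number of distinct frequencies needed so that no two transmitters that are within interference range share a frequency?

T3, T9, T8, T12, T4, T7 pairwise conflict, so at least 6 frequencies are needed.
6 frequencies suffice: frequency 1 → {T8}; frequency 2 → {T4}; frequency 3 → {T9, T14}; frequency 4 → {T12}; frequency 5 → {T7}; frequency 6 → {T3}. Each listed conflict is separated.

6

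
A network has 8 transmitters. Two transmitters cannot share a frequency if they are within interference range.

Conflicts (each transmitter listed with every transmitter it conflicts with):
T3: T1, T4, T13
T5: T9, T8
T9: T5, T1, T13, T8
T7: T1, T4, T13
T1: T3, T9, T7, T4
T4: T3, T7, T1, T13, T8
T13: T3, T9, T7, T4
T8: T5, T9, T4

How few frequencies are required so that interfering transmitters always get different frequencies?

3

T5, T9, T8 pairwise conflict, so at least 3 frequencies are needed.
3 frequencies suffice: T3=3, T5=3, T9=1, T7=3, T1=2, T4=1, T13=2, T8=2. Each listed conflict is separated.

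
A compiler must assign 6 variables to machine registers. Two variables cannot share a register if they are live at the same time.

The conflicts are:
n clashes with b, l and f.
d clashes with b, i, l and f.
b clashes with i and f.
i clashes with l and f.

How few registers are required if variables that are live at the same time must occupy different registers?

d, b, i, f all conflict with each other, so at least 4 registers are needed.
4 registers suffice: register 1 → {l, f}; register 2 → {n, d}; register 3 → {b}; register 4 → {i}. No two conflicting variables share a register.

4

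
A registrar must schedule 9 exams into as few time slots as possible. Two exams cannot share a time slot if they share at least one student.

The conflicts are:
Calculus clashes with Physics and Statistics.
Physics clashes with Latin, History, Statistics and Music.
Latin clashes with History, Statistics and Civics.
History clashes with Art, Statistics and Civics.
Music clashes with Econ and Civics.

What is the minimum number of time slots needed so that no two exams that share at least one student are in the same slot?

4

Physics, Latin, History, Statistics are mutually in conflict, so at least 4 time slots are needed.
A valid assignment using 4 time slots: Calculus=2, Physics=1, Latin=3, History=2, Art=1, Statistics=4, Music=2, Econ=1, Civics=1. Each listed conflict is separated.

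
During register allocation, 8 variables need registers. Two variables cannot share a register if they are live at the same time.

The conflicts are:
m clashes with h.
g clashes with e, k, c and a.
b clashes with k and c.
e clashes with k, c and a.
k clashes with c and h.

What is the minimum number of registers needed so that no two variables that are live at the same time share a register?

4

g, e, k, c all conflict with each other, so at least 4 registers are needed.
4 registers suffice: register 1 → {m, k, a}; register 2 → {c, h}; register 3 → {b, e}; register 4 → {g}. Each listed conflict is separated.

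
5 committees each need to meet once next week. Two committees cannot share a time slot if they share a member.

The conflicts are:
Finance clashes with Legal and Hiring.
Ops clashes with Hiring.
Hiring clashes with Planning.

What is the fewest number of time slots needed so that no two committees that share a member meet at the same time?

Finance and Hiring conflict, so at least 2 time slots are needed.
Using 2 time slots: Finance=2, Legal=1, Ops=2, Hiring=1, Planning=2. Every pair that conflicts lands in different time slots.

2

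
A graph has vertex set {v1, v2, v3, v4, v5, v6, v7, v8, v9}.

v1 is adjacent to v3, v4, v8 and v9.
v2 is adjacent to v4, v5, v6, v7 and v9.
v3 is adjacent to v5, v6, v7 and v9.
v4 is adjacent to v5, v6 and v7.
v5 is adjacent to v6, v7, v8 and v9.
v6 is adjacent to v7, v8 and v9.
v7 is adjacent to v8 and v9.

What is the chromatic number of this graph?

5

v3, v5, v6, v7, v9 form a clique, so at least 5 colors are needed.
5 colors suffice: color red → {v1, v6}; color blue → {v5}; color green → {v7}; color yellow → {v4, v8, v9}; color purple → {v2, v3}. Each edge has distinct colors on its endpoints.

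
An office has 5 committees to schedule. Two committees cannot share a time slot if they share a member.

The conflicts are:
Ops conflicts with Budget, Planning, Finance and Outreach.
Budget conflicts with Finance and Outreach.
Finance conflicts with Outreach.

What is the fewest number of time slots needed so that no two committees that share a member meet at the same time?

4

Ops, Budget, Finance, Outreach are mutually in conflict, so at least 4 time slots are needed.
4 time slots suffice: Ops=1, Budget=2, Planning=2, Finance=3, Outreach=4. Every pair that conflicts lands in different time slots.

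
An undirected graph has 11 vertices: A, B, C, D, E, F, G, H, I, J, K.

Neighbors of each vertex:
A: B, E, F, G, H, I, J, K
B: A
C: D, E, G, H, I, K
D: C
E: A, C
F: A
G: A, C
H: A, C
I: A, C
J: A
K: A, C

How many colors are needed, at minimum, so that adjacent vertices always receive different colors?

A and K are adjacent, so at least 2 colors are needed.
2 colors suffice: color 1 → {A, C}; color 2 → {B, D, E, F, G, H, I, J, K}. Each edge has distinct colors on its endpoints.

2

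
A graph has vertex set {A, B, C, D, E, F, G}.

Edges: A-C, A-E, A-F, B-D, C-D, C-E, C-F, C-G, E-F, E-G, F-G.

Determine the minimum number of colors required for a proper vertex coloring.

C, E, F, G are pairwise adjacent (a clique of size 4), so at least 4 colors are needed.
One proper 4-coloring: A=yellow, B=red, C=red, D=blue, E=blue, F=green, G=yellow. Every edge joins two different colors.

4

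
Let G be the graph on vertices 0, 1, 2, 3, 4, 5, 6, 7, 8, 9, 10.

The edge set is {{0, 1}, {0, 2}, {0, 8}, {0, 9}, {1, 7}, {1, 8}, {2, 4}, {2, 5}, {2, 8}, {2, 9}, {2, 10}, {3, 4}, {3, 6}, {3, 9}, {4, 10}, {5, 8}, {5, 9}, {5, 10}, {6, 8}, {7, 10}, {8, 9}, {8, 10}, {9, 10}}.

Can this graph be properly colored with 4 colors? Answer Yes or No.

No

2, 5, 8, 9, 10 are mutually adjacent (a clique of size 5), so at least 5 colors are needed.
So 4 colors are not enough.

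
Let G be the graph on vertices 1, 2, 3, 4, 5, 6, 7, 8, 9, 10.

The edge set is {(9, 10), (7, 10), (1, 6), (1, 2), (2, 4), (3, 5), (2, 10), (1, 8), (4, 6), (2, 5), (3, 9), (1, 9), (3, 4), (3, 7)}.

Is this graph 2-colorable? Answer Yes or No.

The cycle 3-9-1-2-5-3 has odd length 5, so it cannot be 2-colored; at least 3 colors are needed.
So 2 colors are not enough.

No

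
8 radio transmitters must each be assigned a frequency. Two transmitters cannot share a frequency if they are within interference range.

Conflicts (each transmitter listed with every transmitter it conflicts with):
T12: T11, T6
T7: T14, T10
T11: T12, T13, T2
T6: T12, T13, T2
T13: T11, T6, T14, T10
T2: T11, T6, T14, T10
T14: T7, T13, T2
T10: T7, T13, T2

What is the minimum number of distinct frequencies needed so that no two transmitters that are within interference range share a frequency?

T7 and T14 conflict, so at least 2 frequencies are needed.
2 frequencies suffice: frequency 1 → {T12, T7, T13, T2}; frequency 2 → {T11, T6, T14, T10}. Every pair that conflicts lands in different frequencies.

2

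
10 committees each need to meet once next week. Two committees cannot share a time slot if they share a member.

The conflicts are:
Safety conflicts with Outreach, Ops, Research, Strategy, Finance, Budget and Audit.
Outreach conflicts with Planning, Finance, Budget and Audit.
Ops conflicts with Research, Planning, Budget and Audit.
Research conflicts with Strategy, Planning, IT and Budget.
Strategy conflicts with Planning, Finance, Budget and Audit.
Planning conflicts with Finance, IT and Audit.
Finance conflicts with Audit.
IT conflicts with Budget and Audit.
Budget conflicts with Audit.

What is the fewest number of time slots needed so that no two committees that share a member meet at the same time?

4

Outreach, Planning, Finance, Audit pairwise conflict, so at least 4 time slots are needed.
Using 4 time slots: Safety=2, Outreach=4, Ops=4, Research=1, Strategy=4, Planning=2, Finance=3, IT=4, Budget=3, Audit=1. No two conflicting committees share a time slot.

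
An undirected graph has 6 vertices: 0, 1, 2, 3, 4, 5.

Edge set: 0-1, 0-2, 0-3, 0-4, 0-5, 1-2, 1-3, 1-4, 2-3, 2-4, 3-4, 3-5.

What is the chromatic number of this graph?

5

0, 1, 2, 3, 4 are mutually adjacent (a clique of size 5), so at least 5 colors are needed.
5 colors suffice: color red → {3}; color blue → {0}; color green → {4, 5}; color yellow → {1}; color purple → {2}. Every edge joins two different colors.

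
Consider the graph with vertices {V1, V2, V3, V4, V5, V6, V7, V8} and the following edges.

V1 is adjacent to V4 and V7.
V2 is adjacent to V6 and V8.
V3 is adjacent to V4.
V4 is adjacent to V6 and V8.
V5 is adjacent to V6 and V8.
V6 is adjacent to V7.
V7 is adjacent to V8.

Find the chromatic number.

V7 and V8 are adjacent, so at least 2 colors are needed.
One proper 2-coloring: V1=1, V2=2, V3=1, V4=2, V5=2, V6=1, V7=2, V8=1. No two adjacent vertices share a color.

2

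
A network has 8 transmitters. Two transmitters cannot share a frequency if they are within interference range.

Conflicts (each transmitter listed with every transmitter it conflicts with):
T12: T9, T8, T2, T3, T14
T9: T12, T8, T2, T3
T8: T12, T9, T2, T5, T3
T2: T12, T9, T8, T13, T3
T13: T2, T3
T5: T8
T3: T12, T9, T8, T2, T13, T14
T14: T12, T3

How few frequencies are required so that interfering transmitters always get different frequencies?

5

T12, T9, T8, T2, T3 pairwise conflict, so at least 5 frequencies are needed.
5 frequencies suffice: T12=2, T9=5, T8=4, T2=3, T13=2, T5=1, T3=1, T14=3. Each listed conflict is separated.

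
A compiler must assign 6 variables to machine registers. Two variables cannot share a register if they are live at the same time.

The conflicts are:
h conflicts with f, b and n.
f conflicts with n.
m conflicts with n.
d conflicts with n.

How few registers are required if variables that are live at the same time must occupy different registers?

3

h, f, n pairwise conflict, so at least 3 registers are needed.
3 registers suffice: register 1 → {b, n}; register 2 → {h, m, d}; register 3 → {f}. Every pair that conflicts lands in different registers.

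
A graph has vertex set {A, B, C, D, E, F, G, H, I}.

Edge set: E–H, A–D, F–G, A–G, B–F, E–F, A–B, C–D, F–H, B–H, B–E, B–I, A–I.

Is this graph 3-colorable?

B, E, F, H form a clique, so at least 4 colors are needed.
So 3 colors are not enough.

No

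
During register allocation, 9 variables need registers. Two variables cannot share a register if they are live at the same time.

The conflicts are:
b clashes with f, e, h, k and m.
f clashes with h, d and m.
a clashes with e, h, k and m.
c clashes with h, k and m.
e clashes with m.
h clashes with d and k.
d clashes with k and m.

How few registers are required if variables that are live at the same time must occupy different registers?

3

a, e, m all conflict with each other, so at least 3 registers are needed.
Using 3 registers: b=3, f=2, a=3, c=3, e=2, h=1, d=3, k=2, m=1. Every pair that conflicts lands in different registers.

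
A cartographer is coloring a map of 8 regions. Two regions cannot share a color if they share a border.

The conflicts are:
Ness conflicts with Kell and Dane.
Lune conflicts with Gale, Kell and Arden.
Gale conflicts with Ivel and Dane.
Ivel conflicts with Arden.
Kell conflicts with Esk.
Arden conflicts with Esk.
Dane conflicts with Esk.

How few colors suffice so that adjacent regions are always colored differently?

3

The cycle Dane-Esk-Arden-Ivel-Gale-Dane has odd length 5, so it cannot be 2-colored; at least 3 colors are needed.
3 colors suffice: color 1 → {Gale, Kell, Arden}; color 2 → {Ness, Lune, Ivel, Esk}; color 3 → {Dane}. Every pair that conflicts lands in different colors.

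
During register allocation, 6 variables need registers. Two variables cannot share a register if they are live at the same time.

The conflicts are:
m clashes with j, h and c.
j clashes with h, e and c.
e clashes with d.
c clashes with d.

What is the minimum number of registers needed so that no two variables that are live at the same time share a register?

3

m, j, h pairwise conflict, so at least 3 registers are needed.
3 registers suffice: register 1 → {j, d}; register 2 → {h, e, c}; register 3 → {m}. Each listed conflict is separated.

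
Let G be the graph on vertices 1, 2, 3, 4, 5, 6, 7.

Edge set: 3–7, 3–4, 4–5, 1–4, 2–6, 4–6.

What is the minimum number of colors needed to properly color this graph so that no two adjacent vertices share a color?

4 and 6 are adjacent, so at least 2 colors are needed.
2 colors suffice: color red → {2, 4, 7}; color blue → {1, 3, 5, 6}. No two adjacent vertices share a color.

2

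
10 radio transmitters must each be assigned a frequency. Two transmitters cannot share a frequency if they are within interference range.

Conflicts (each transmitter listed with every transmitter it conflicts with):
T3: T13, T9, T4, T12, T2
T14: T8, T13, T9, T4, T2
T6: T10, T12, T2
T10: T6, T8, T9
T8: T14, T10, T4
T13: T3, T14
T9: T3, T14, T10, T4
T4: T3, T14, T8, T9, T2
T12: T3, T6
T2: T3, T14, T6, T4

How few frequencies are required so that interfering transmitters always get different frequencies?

T14, T4, T2 all conflict with each other, so at least 3 frequencies are needed.
3 frequencies suffice: frequency 1 → {T10, T13, T4, T12}; frequency 2 → {T3, T14, T6}; frequency 3 → {T8, T9, T2}. Every pair that conflicts lands in different frequencies.

3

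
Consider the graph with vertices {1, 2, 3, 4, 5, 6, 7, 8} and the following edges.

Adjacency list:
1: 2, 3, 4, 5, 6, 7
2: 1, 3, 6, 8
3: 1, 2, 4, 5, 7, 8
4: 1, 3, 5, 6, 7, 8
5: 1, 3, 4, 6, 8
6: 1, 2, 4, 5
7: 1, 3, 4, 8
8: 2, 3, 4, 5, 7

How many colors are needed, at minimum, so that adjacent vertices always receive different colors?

4

3, 4, 5, 8 form a clique, so at least 4 colors are needed.
4 colors suffice: color red → {3, 6}; color blue → {2, 4}; color green → {1, 8}; color yellow → {5, 7}. No two adjacent vertices share a color.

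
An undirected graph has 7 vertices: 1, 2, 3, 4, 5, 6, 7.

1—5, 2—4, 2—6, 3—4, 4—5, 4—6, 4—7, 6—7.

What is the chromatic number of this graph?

3

4, 6, 7 are mutually adjacent, so at least 3 colors are needed.
3 colors suffice: 1=red, 2=green, 3=blue, 4=red, 5=blue, 6=blue, 7=green. No two adjacent vertices share a color.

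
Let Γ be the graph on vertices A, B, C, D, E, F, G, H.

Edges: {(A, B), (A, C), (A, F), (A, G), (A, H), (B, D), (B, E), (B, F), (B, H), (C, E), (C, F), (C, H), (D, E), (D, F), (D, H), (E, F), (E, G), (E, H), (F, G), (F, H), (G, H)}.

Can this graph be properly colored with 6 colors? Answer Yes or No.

The chromatic number is 5. B, D, E, F, H form a clique, so at least 5 colors are needed.
5 colors suffice: color red → {F}; color blue → {H}; color green → {A, E}; color yellow → {B, C, G}; color purple → {D}.
Since 6 ≥ 5, a proper 6-coloring certainly exists.

Yes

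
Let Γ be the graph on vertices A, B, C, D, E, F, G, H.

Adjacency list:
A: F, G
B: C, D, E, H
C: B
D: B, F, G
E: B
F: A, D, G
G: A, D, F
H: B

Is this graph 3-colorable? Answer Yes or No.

The chromatic number is 3. D, F, G are mutually adjacent, so at least 3 colors are needed.
3 colors suffice: color 1 → {B, F}; color 2 → {A, C, D, E, H}; color 3 → {G}.
That is already a proper 3-coloring.

Yes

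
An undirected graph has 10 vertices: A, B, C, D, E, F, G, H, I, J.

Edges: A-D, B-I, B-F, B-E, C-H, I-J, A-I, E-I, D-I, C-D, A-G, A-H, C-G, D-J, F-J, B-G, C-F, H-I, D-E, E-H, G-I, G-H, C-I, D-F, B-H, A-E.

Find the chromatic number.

4

C, G, H, I form a clique, so at least 4 colors are needed.
A valid assignment using 4 colors: A=green, B=green, C=green, D=blue, E=yellow, F=red, G=yellow, H=blue, I=red, J=green. No two adjacent vertices share a color.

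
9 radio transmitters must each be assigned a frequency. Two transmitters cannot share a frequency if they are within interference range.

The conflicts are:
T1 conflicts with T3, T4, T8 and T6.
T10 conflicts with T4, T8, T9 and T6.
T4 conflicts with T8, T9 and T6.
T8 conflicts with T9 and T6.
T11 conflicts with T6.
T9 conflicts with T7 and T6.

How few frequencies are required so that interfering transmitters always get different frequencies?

T10, T4, T8, T9, T6 pairwise conflict, so at least 5 frequencies are needed.
Using 5 frequencies: T1=4, T3=1, T10=5, T4=2, T8=3, T11=2, T9=4, T7=1, T6=1. Each listed conflict is separated.

5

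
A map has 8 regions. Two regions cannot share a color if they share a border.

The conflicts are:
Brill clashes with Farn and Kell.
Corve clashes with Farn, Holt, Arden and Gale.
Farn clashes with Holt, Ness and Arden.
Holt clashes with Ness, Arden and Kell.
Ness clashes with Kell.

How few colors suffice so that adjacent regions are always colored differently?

4

Corve, Farn, Holt, Arden pairwise conflict, so at least 4 colors are needed.
4 colors suffice: color 1 → {Brill, Holt, Gale}; color 2 → {Farn, Kell}; color 3 → {Corve, Ness}; color 4 → {Arden}. Each listed conflict is separated.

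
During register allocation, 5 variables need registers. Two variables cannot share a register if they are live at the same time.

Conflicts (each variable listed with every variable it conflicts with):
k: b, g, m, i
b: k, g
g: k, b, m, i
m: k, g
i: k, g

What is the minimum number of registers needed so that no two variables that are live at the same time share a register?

3

k, b, g are mutually in conflict, so at least 3 registers are needed.
Using 3 registers: k=2, b=3, g=1, m=3, i=3. Every pair that conflicts lands in different registers.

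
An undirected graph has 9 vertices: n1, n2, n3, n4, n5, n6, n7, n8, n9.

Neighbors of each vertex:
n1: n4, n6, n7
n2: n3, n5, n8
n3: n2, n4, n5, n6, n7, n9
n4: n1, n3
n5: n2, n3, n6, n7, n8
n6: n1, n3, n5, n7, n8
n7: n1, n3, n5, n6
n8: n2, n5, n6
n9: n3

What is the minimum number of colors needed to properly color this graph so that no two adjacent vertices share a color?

n3, n5, n6, n7 form a clique, so at least 4 colors are needed.
A valid assignment using 4 colors: n1=1, n2=2, n3=1, n4=2, n5=3, n6=2, n7=4, n8=1, n9=2. Every edge joins two different colors.

4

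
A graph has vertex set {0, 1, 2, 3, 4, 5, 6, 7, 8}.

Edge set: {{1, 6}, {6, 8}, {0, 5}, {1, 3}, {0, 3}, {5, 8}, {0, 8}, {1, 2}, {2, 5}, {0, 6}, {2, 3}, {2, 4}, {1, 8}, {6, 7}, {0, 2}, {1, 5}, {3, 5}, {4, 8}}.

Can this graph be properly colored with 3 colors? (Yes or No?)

No

0, 2, 3, 5 are pairwise adjacent (a clique of size 4), so at least 4 colors are needed.
So 3 colors are not enough.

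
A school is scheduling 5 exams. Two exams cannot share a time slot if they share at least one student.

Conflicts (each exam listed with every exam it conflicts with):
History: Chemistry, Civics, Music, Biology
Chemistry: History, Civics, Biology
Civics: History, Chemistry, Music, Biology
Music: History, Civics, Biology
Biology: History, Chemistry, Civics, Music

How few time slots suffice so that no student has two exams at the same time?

History, Civics, Music, Biology pairwise conflict, so at least 4 time slots are needed.
4 time slots suffice: time slot 1 → {Civics}; time slot 2 → {Biology}; time slot 3 → {History}; time slot 4 → {Chemistry, Music}. Each listed conflict is separated.

4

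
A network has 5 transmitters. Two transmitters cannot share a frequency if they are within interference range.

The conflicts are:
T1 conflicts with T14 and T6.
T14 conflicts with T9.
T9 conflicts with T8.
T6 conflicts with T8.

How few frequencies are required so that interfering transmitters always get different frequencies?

3

The cycle T9-T14-T1-T6-T8-T9 has odd length 5, so it cannot be 2-colored; at least 3 frequencies are needed.
3 frequencies suffice: frequency 1 → {T1, T9}; frequency 2 → {T14, T8}; frequency 3 → {T6}. No two conflicting transmitters share a frequency.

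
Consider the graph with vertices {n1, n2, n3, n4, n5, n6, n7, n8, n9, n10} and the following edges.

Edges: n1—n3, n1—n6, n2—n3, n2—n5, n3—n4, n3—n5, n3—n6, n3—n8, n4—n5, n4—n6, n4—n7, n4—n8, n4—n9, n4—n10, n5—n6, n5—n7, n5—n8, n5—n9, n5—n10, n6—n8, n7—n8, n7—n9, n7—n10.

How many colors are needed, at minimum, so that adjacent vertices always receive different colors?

n3, n4, n5, n6, n8 are mutually adjacent (a clique of size 5), so at least 5 colors are needed.
5 colors suffice: color 1 → {n1, n5}; color 2 → {n2, n4}; color 3 → {n3, n7}; color 4 → {n6, n9, n10}; color 5 → {n8}. Every edge joins two different colors.

5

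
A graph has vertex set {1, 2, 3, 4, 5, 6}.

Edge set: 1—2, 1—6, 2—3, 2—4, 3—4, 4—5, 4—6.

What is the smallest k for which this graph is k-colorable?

2, 3, 4 form a triangle, so at least 3 colors are needed.
3 colors suffice: color red → {1, 4}; color blue → {2, 5, 6}; color green → {3}. No two adjacent vertices share a color.

3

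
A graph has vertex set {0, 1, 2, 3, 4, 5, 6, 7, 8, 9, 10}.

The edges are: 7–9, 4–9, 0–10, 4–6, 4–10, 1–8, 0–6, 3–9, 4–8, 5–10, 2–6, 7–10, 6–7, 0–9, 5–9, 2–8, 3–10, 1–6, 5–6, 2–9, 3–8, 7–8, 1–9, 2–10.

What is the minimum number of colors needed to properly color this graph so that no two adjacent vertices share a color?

2

7 and 8 are adjacent, so at least 2 colors are needed.
2 colors suffice: color a → {6, 8, 9, 10}; color b → {0, 1, 2, 3, 4, 5, 7}. Every edge joins two different colors.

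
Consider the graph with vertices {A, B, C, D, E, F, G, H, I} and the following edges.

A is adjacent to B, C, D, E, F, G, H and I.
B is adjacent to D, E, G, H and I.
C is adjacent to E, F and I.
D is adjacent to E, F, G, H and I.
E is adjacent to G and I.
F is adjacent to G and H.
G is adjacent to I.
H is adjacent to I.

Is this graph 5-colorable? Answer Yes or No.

No

A, B, D, E, G, I are pairwise adjacent (a clique of size 6), so at least 6 colors are needed.
So 5 colors are not enough.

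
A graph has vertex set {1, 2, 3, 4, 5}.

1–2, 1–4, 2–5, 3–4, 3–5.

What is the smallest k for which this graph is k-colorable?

The cycle 2-1-4-3-5-2 has odd length 5, so it cannot be 2-colored; at least 3 colors are needed.
3 colors suffice: 1=green, 2=blue, 3=blue, 4=red, 5=red. Each edge has distinct colors on its endpoints.

3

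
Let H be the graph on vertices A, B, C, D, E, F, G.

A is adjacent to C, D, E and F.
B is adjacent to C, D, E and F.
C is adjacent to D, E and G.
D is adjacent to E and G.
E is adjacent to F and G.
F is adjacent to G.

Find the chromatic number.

A, C, D, E are pairwise adjacent (a clique of size 4), so at least 4 colors are needed.
4 colors suffice: A=4, B=4, C=3, D=2, E=1, F=2, G=4. No two adjacent vertices share a color.

4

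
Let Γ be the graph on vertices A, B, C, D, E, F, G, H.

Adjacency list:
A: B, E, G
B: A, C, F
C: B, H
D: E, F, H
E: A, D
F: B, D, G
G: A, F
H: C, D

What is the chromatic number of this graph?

3

The cycle D-F-G-A-E-D has odd length 5, so it cannot be 2-colored; at least 3 colors are needed.
3 colors suffice: A=red, B=blue, C=red, D=blue, E=green, F=red, G=blue, H=green. Each edge has distinct colors on its endpoints.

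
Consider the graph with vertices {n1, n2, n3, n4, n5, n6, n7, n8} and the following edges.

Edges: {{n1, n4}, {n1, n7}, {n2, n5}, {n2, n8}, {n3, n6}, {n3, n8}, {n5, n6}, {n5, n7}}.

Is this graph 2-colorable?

No

The cycle n3-n6-n5-n2-n8-n3 has odd length 5, so it cannot be 2-colored; at least 3 colors are needed.
So 2 colors are not enough.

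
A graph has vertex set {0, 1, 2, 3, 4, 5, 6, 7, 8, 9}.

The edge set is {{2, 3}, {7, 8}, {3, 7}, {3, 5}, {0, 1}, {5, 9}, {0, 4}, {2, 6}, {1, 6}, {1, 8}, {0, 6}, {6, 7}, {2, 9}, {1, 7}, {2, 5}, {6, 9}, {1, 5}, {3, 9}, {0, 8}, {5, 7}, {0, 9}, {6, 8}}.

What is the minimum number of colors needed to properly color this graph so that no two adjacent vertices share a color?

4

0, 1, 6, 8 are pairwise adjacent (a clique of size 4), so at least 4 colors are needed.
4 colors suffice: 0=blue, 1=green, 2=blue, 3=yellow, 4=red, 5=red, 6=red, 7=blue, 8=yellow, 9=green. Every edge joins two different colors.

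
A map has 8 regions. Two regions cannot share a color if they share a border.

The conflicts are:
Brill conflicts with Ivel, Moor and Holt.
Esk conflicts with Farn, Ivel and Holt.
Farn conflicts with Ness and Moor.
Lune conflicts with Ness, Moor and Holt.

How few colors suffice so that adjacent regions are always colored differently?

3

The cycle Holt-Lune-Moor-Farn-Esk-Holt has odd length 5, so it cannot be 2-colored; at least 3 colors are needed.
One proper 3-coloring: Brill=2, Esk=1, Farn=2, Lune=2, Ivel=3, Ness=1, Moor=1, Holt=3. No two conflicting regions share a color.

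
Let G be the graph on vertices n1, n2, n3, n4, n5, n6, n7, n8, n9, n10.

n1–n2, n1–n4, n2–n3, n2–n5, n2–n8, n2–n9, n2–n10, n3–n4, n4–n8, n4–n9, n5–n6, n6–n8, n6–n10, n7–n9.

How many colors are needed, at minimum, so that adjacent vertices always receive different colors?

2

n1 and n4 are adjacent, so at least 2 colors are needed.
A valid assignment using 2 colors: n1=blue, n2=red, n3=blue, n4=red, n5=blue, n6=red, n7=red, n8=blue, n9=blue, n10=blue. No two adjacent vertices share a color.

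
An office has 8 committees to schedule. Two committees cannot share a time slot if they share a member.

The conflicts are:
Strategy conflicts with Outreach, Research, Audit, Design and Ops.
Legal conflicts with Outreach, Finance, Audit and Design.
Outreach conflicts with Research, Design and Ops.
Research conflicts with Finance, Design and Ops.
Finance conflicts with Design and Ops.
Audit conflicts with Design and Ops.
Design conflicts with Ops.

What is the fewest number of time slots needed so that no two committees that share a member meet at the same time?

Strategy, Outreach, Research, Design, Ops are mutually in conflict, so at least 5 time slots are needed.
5 time slots suffice: time slot 1 → {Design}; time slot 2 → {Legal, Ops}; time slot 3 → {Strategy, Finance}; time slot 4 → {Outreach, Audit}; time slot 5 → {Research}. No two conflicting committees share a time slot.

5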